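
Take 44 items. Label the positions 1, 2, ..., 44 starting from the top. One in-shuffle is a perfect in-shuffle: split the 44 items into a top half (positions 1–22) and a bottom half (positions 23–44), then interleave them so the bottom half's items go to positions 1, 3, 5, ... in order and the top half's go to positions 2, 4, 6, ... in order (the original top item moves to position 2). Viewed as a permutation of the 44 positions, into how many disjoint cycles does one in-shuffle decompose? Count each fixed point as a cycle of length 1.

7

Trace each unvisited position around until it returns:
(1 2 4 8 16 32 ... len 12) (3 6 12 24) (5 10 20 40 35 25) (7 14 28 11 22 44 ... len 12) (9 18 36 27) (15 30) (21 42 39 33)
7 cycles in total.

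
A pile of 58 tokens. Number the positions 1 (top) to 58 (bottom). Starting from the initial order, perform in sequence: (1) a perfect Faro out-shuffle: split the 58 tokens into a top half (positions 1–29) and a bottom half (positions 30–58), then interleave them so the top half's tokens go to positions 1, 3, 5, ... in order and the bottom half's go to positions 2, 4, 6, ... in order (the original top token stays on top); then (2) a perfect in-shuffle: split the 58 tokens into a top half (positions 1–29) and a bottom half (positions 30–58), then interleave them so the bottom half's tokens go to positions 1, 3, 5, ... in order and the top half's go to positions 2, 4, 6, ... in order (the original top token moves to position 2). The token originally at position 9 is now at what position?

34

Track the token from position 9 forward through each operation:
  after op 1 (out-shuffle): 9 → 17
  after op 2 (in-shuffle): 17 → 34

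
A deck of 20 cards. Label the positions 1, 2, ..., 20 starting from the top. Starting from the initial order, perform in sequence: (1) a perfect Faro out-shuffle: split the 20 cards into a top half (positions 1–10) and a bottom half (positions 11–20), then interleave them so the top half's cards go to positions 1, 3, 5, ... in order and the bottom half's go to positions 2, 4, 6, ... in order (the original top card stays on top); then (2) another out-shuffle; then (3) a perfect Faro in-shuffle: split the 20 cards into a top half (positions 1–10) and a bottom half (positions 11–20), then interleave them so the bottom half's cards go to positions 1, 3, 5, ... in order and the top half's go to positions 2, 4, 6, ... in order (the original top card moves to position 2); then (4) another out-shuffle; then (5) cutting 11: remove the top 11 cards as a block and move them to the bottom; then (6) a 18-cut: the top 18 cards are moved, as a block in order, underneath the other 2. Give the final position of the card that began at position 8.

Track the card from position 8 forward through each operation:
  after op 1 (out-shuffle): 8 → 15
  after op 2 (out-shuffle): 15 → 10
  after op 3 (in-shuffle): 10 → 20
  after op 4 (out-shuffle): 20 → 20
  after op 5 (cut 11): 20 → 9
  after op 6 (cut 18): 9 → 11

11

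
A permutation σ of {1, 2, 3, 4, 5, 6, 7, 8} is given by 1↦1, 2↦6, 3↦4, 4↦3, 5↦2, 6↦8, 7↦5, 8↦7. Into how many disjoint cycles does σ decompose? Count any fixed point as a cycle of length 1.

Cycle decomposition: (1) (2 6 8 7 5) (3 4).
3 cycles.

3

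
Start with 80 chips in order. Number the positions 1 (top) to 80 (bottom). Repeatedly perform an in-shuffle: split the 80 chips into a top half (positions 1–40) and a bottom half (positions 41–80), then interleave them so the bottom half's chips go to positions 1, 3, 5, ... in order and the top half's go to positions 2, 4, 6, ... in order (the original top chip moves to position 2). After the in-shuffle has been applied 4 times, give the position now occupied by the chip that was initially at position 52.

Track the chip's position through each in-shuffle:
52 → 23 → 46 → 11 → 22

22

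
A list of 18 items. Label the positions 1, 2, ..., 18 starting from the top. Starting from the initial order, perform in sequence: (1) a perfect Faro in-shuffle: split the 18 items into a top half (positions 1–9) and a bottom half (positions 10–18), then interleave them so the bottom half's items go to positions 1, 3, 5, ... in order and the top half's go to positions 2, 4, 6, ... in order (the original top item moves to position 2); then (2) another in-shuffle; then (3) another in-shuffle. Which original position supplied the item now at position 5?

Undo the operations in reverse order, starting from position 5:
  undo op 3 (in-shuffle, from bottom half): 5 ← 12
  undo op 2 (in-shuffle, from top half): 12 ← 6
  undo op 1 (in-shuffle, from top half): 6 ← 3
So the item at position 5 came from original position 3.

3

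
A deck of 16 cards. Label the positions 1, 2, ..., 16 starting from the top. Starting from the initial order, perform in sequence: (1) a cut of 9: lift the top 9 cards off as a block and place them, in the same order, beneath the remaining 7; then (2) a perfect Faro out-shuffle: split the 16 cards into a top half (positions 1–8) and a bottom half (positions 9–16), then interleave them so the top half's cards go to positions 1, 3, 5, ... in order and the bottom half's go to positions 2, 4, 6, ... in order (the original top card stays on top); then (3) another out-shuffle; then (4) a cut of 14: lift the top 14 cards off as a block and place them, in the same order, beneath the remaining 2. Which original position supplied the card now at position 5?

2

Undo the operations in reverse order, starting from position 5:
  undo op 4 (cut 14): 5 ← 3
  undo op 3 (out-shuffle, from top half): 3 ← 2
  undo op 2 (out-shuffle, from bottom half): 2 ← 9
  undo op 1 (cut 9): 9 ← 2
So the card at position 5 came from original position 2.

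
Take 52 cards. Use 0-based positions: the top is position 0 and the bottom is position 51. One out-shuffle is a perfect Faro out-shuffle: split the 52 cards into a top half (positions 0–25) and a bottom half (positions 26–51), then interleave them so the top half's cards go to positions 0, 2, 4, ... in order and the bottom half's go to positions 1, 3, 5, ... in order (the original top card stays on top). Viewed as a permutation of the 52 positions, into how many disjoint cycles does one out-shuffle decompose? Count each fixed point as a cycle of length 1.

9

Trace each unvisited position around until it returns:
(0) (1 2 4 8 16 32 13 26) (3 6 12 24 48 45 39 27) (5 10 20 40 29 7 14 28) (9 18 36 21 42 33 15 30) (11 22 44 37 23 46 41 31) (17 34) (19 38 25 50 49 47 43 35) ... plus 1 more
9 cycles in total.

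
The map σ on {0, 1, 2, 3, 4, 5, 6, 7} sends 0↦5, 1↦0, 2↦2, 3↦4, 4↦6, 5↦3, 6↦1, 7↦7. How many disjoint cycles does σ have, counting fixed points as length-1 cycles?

Cycle decomposition: (0 5 3 4 6 1) (2) (7).
3 cycles.

3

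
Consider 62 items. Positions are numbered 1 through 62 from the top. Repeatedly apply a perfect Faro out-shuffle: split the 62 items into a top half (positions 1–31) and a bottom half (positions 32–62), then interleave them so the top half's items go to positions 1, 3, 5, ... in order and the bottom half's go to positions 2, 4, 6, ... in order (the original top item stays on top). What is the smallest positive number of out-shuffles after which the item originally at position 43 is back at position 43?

Follow position 43 under repeated out-shuffles:
43 → 24 → 47 → 32 → 2 → 3 → 5 → 9 → ... → 43 (length 60)
It first returns after 60 out-shuffles.

60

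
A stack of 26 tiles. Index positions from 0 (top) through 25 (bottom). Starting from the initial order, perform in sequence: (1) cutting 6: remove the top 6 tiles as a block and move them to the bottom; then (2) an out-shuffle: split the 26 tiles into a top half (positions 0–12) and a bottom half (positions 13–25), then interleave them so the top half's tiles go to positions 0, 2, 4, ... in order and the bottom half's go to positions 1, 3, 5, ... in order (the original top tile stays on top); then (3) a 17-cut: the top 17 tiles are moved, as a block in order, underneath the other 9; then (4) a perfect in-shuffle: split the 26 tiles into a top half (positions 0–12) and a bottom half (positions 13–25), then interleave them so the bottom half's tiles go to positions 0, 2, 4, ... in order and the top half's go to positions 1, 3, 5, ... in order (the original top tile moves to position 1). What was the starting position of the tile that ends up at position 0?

Undo the operations in reverse order, starting from position 0:
  undo op 4 (in-shuffle, from bottom half): 0 ← 13
  undo op 3 (cut 17): 13 ← 4
  undo op 2 (out-shuffle, from top half): 4 ← 2
  undo op 1 (cut 6): 2 ← 8
So the tile at position 0 came from original position 8.

8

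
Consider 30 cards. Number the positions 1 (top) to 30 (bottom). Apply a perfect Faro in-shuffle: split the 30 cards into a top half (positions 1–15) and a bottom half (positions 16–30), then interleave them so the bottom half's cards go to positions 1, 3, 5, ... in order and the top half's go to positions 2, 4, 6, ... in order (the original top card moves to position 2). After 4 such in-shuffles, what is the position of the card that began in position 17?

Track the card's position through each in-shuffle:
17 → 3 → 6 → 12 → 24

24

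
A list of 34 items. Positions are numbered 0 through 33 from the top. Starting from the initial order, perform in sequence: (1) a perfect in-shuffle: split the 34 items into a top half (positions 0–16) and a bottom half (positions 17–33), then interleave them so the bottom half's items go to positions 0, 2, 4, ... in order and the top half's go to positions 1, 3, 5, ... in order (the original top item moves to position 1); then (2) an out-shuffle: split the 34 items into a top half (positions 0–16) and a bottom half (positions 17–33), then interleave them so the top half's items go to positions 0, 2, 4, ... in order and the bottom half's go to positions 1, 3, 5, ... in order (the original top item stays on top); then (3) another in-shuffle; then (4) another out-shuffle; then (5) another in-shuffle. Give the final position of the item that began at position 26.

29

Track the item from position 26 forward through each operation:
  after op 1 (in-shuffle): 26 → 18
  after op 2 (out-shuffle): 18 → 3
  after op 3 (in-shuffle): 3 → 7
  after op 4 (out-shuffle): 7 → 14
  after op 5 (in-shuffle): 14 → 29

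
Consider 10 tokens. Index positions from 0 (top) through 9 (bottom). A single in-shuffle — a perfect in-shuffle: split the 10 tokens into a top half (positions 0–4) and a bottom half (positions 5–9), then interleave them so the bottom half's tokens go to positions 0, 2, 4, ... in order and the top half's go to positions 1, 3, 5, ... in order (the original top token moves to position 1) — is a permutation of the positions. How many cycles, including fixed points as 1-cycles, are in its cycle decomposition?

Trace each unvisited position around until it returns:
(0 1 3 7 4 9 8 6 2 5)
1 cycle in total.

1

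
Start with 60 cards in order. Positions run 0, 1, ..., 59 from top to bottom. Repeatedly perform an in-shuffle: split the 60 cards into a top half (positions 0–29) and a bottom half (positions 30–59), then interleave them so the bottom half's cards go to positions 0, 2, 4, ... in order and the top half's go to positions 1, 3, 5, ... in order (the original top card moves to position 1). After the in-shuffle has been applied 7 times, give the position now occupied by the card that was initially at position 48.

Track the card's position through each in-shuffle:
48 → 36 → 12 → 25 → 51 → 42 → 24 → 49

49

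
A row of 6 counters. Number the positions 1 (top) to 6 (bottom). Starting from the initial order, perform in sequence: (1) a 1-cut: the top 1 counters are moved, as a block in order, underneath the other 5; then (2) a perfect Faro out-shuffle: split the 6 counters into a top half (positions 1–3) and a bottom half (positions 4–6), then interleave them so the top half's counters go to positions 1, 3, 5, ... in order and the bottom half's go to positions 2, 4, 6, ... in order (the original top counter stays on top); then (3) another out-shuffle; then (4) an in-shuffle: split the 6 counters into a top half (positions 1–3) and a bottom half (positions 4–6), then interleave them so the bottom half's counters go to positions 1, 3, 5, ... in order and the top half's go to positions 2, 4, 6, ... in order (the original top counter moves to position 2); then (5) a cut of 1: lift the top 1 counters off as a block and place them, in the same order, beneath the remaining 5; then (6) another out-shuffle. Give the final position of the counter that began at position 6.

Track the counter from position 6 forward through each operation:
  after op 1 (cut 1): 6 → 5
  after op 2 (out-shuffle): 5 → 4
  after op 3 (out-shuffle): 4 → 2
  after op 4 (in-shuffle): 2 → 4
  after op 5 (cut 1): 4 → 3
  after op 6 (out-shuffle): 3 → 5

5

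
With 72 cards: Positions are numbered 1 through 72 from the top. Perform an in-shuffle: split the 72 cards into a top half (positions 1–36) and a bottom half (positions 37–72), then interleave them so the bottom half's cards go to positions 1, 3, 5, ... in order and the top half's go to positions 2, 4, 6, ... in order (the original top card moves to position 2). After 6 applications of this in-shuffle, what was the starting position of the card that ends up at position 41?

Work backwards from position 41, undoing one in-shuffle at a time:
41 ← 57 ← 65 ← 69 ← 71 ← 72 ← 36
So the card now at position 41 started at position 36.

36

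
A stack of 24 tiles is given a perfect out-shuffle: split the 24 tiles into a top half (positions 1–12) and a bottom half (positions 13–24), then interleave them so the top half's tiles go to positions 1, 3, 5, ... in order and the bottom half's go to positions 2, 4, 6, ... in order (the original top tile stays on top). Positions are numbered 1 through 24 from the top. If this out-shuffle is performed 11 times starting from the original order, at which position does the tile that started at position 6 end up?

6

Track the tile's position through each out-shuffle:
6 → 11 → 21 → 18 → 12 → 23 → 22 → 20 → 16 → 8 → 15 → 6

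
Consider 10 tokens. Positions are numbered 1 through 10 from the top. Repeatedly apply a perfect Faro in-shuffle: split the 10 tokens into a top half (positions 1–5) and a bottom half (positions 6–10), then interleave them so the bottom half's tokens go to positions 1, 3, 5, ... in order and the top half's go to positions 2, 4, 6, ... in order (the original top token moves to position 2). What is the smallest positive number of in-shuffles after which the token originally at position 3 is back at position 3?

Follow position 3 under repeated in-shuffles:
3 → 6 → 1 → 2 → 4 → 8 → 5 → 10 → 9 → 7 → 3
It first returns after 10 in-shuffles.

10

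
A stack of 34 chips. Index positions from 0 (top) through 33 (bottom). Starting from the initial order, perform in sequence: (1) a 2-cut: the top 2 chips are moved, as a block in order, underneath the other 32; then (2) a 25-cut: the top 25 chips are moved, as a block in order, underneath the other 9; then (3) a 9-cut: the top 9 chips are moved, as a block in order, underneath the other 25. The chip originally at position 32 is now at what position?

30

Track the chip from position 32 forward through each operation:
  after op 1 (cut 2): 32 → 30
  after op 2 (cut 25): 30 → 5
  after op 3 (cut 9): 5 → 30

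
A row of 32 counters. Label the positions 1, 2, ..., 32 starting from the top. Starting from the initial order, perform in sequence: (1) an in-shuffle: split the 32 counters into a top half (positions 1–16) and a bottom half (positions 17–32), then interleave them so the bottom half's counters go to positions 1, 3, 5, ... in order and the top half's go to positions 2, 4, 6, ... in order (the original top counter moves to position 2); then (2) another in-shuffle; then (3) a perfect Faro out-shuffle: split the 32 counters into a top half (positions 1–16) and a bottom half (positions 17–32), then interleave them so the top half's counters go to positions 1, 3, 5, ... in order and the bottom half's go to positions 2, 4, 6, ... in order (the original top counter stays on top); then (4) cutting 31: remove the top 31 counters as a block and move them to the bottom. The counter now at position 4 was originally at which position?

17

Undo the operations in reverse order, starting from position 4:
  undo op 4 (cut 31): 4 ← 3
  undo op 3 (out-shuffle, from top half): 3 ← 2
  undo op 2 (in-shuffle, from top half): 2 ← 1
  undo op 1 (in-shuffle, from bottom half): 1 ← 17
So the counter at position 4 came from original position 17.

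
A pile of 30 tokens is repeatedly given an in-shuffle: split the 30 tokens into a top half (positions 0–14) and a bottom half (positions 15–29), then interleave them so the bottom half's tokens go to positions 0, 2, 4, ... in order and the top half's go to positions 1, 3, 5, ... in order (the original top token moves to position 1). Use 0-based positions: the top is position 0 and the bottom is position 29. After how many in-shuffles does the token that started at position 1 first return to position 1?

Follow position 1 under repeated in-shuffles:
1 → 3 → 7 → 15 → 0 → 1
It first returns after 5 in-shuffles.

5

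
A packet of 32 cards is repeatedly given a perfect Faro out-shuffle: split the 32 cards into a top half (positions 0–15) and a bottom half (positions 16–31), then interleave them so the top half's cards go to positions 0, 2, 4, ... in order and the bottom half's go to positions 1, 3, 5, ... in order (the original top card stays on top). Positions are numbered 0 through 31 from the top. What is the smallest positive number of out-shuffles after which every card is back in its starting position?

5

The out-shuffle permutes the 32 positions with cycle lengths [1, 1, 5, 5, 5, 5, 5, 5].
Every card is home exactly when every cycle has completed a whole number of laps, i.e. after lcm(1, 5) = 5 out-shuffles.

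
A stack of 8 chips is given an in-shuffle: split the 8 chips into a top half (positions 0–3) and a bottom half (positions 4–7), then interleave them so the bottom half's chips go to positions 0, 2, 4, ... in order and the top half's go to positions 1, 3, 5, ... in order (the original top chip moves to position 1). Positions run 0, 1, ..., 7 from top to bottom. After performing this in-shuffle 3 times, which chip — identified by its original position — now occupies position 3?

4

Work backwards from position 3, undoing one in-shuffle at a time:
3 ← 1 ← 0 ← 4
So the chip now at position 3 started at position 4.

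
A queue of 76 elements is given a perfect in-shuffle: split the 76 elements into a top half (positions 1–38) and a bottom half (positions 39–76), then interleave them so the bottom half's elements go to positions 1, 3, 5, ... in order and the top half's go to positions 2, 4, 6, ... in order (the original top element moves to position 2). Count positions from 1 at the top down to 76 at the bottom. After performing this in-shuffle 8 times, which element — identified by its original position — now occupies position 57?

Work backwards from position 57, undoing one in-shuffle at a time:
57 ← 67 ← 72 ← 36 ← 18 ← 9 ← 43 ← 60 ← 30
So the element now at position 57 started at position 30.

30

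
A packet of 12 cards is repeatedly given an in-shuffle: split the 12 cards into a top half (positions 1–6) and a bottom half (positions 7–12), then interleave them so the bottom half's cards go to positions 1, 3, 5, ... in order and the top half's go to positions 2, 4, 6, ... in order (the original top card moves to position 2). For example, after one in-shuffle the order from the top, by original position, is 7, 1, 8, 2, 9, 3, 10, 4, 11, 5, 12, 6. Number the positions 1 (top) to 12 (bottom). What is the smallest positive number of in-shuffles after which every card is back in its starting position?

The in-shuffle permutes the 12 positions with cycle lengths [12].
Every card is home exactly when every cycle has completed a whole number of laps, i.e. after lcm(12) = 12 in-shuffles.

12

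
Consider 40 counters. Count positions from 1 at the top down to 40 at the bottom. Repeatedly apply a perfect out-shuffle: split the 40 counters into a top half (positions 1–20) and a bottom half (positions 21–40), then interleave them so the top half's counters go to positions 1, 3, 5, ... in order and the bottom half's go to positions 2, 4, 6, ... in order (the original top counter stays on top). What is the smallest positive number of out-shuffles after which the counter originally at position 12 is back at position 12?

Follow position 12 under repeated out-shuffles:
12 → 23 → 6 → 11 → 21 → 2 → 3 → 5 → 9 → 17 → 33 → 26 → 12
It first returns after 12 out-shuffles.

12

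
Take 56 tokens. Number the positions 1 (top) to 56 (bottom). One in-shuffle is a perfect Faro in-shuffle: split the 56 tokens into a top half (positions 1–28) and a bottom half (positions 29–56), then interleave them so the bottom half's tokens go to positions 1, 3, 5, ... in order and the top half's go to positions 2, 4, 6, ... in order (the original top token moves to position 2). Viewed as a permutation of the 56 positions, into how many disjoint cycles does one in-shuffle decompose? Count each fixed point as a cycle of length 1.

4

Trace each unvisited position around until it returns:
(1 2 4 8 16 32 ... len 18) (3 6 12 24 48 39 ... len 18) (5 10 20 40 23 46 ... len 18) (19 38)
4 cycles in total.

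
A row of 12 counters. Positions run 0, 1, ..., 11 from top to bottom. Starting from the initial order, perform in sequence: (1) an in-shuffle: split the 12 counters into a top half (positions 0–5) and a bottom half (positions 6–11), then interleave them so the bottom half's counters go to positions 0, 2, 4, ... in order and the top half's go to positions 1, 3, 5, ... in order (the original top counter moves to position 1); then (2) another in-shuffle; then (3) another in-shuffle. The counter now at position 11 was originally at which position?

7

Undo the operations in reverse order, starting from position 11:
  undo op 3 (in-shuffle, from top half): 11 ← 5
  undo op 2 (in-shuffle, from top half): 5 ← 2
  undo op 1 (in-shuffle, from bottom half): 2 ← 7
So the counter at position 11 came from original position 7.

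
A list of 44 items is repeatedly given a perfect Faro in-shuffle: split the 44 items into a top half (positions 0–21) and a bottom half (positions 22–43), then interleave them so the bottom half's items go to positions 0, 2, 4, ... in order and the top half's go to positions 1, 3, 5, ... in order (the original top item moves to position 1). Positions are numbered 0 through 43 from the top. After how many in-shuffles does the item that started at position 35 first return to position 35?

Follow position 35 under repeated in-shuffles:
35 → 26 → 8 → 17 → 35
It first returns after 4 in-shuffles.

4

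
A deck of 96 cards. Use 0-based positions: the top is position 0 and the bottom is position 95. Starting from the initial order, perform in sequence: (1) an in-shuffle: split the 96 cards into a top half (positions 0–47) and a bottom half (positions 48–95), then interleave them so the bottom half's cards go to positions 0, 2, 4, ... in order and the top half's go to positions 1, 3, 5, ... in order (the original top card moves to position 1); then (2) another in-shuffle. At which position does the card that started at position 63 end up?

Track the card from position 63 forward through each operation:
  after op 1 (in-shuffle): 63 → 30
  after op 2 (in-shuffle): 30 → 61

61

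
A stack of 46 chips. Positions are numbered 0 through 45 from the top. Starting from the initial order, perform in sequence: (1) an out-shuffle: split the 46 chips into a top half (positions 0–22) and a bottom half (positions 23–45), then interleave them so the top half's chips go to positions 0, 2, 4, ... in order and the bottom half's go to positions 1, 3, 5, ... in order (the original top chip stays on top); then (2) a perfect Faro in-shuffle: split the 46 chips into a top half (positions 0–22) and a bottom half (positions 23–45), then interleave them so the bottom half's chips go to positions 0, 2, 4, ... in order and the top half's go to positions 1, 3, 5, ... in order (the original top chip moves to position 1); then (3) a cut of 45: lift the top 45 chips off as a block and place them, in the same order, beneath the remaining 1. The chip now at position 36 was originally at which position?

Undo the operations in reverse order, starting from position 36:
  undo op 3 (cut 45): 36 ← 35
  undo op 2 (in-shuffle, from top half): 35 ← 17
  undo op 1 (out-shuffle, from bottom half): 17 ← 31
So the chip at position 36 came from original position 31.

31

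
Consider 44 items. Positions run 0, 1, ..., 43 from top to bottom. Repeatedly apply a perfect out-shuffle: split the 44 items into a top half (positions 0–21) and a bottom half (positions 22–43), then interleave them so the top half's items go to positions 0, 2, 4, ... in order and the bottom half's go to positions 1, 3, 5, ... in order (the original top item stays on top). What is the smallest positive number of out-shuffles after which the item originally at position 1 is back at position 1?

14

Follow position 1 under repeated out-shuffles:
1 → 2 → 4 → 8 → 16 → 32 → 21 → 42 → 41 → 39 → 35 → 27 → 11 → 22 → 1
It first returns after 14 out-shuffles.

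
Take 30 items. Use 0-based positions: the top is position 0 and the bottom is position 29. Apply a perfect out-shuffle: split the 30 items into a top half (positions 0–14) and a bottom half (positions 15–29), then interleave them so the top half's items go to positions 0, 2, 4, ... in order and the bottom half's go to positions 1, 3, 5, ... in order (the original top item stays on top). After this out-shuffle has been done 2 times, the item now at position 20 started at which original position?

5

Work backwards from position 20, undoing one out-shuffle at a time:
20 ← 10 ← 5
So the item now at position 20 started at position 5.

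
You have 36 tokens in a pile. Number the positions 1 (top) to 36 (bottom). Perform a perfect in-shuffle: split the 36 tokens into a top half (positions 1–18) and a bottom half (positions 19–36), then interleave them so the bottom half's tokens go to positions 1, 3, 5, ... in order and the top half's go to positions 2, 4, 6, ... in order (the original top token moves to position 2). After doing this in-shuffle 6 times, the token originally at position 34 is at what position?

30

Track the token's position through each in-shuffle:
34 → 31 → 25 → 13 → 26 → 15 → 30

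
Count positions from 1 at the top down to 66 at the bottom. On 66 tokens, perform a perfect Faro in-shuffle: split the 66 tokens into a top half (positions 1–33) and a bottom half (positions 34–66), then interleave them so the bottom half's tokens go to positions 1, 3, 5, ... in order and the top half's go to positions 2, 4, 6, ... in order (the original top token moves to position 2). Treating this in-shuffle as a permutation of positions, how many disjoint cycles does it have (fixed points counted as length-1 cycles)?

1

Trace each unvisited position around until it returns:
(1 2 4 8 16 32 ... len 66)
1 cycle in total.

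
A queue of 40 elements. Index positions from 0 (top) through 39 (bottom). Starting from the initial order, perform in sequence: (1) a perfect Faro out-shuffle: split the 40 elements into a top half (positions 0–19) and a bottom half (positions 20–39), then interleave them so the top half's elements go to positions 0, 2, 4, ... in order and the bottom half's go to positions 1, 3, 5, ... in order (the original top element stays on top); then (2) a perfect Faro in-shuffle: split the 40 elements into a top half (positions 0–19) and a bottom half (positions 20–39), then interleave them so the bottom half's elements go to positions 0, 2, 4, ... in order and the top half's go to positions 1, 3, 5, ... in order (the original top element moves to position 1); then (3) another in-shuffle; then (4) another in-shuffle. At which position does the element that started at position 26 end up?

29

Track the element from position 26 forward through each operation:
  after op 1 (out-shuffle): 26 → 13
  after op 2 (in-shuffle): 13 → 27
  after op 3 (in-shuffle): 27 → 14
  after op 4 (in-shuffle): 14 → 29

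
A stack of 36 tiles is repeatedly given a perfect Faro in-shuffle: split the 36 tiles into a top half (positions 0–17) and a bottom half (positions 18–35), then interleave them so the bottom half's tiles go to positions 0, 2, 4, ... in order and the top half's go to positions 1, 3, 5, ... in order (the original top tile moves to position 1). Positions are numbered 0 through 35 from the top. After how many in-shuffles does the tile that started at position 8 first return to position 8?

Follow position 8 under repeated in-shuffles:
8 → 17 → 35 → 34 → 32 → 28 → 20 → 4 → ... → 8 (length 36)
It first returns after 36 in-shuffles.

36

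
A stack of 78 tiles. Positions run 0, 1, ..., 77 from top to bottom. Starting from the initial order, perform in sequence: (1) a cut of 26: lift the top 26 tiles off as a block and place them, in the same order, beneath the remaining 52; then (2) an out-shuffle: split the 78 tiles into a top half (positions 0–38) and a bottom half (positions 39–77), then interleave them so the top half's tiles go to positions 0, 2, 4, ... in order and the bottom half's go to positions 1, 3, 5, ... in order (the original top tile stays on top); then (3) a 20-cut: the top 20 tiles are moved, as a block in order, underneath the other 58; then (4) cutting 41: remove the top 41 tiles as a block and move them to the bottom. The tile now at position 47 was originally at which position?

41

Undo the operations in reverse order, starting from position 47:
  undo op 4 (cut 41): 47 ← 10
  undo op 3 (cut 20): 10 ← 30
  undo op 2 (out-shuffle, from top half): 30 ← 15
  undo op 1 (cut 26): 15 ← 41
So the tile at position 47 came from original position 41.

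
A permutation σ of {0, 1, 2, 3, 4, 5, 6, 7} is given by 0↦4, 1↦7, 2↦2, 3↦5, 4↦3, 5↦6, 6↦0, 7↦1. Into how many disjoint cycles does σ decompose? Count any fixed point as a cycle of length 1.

Cycle decomposition: (0 4 3 5 6) (1 7) (2).
3 cycles.

3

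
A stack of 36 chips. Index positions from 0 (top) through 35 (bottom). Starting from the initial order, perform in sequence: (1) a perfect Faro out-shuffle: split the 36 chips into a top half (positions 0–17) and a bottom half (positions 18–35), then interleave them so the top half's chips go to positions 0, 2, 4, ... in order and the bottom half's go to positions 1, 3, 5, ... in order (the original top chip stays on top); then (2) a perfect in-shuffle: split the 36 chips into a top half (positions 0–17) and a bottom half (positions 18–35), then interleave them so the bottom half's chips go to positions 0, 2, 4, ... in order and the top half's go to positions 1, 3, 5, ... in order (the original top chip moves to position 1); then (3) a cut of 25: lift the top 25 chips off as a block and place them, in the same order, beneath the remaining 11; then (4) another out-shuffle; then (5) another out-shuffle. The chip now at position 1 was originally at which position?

Undo the operations in reverse order, starting from position 1:
  undo op 5 (out-shuffle, from bottom half): 1 ← 18
  undo op 4 (out-shuffle, from top half): 18 ← 9
  undo op 3 (cut 25): 9 ← 34
  undo op 2 (in-shuffle, from bottom half): 34 ← 35
  undo op 1 (out-shuffle, from bottom half): 35 ← 35
So the chip at position 1 came from original position 35.

35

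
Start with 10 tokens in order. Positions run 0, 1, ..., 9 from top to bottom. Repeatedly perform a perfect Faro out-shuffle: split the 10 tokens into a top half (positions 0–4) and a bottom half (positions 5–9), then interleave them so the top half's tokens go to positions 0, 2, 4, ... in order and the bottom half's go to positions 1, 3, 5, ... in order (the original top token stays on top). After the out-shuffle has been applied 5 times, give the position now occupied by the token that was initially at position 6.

Track the token's position through each out-shuffle:
6 → 3 → 6 → 3 → 6 → 3

3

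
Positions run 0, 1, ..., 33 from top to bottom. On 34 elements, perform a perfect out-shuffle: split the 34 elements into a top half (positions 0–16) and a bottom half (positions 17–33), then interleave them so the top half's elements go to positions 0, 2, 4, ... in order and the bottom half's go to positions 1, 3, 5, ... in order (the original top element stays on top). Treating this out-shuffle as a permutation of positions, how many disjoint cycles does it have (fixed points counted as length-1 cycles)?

6

Trace each unvisited position around until it returns:
(0) (1 2 4 8 16 32 31 29 25 17) (3 6 12 24 15 30 27 21 9 18) (5 10 20 7 14 28 23 13 26 19) (11 22) (33)
6 cycles in total.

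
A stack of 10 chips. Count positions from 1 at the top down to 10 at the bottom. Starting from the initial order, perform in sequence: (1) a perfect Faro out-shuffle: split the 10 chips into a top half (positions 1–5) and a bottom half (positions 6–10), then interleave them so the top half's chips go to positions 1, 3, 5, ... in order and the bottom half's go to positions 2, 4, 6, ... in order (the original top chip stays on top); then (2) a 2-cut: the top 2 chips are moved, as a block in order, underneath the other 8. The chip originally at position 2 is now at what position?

1

Track the chip from position 2 forward through each operation:
  after op 1 (out-shuffle): 2 → 3
  after op 2 (cut 2): 3 → 1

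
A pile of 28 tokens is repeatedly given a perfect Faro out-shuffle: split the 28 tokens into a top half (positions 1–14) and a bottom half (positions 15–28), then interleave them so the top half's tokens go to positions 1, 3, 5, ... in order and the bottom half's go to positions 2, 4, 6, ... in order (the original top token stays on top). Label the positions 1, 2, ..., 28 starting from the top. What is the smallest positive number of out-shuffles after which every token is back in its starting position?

The out-shuffle permutes the 28 positions with cycle lengths [1, 1, 2, 6, 18].
Every token is home exactly when every cycle has completed a whole number of laps, i.e. after lcm(1, 2, 6, 18) = 18 out-shuffles.

18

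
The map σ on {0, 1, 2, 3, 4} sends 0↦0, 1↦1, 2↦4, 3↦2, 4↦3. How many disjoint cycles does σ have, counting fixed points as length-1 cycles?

Cycle decomposition: (0) (1) (2 4 3).
3 cycles.

3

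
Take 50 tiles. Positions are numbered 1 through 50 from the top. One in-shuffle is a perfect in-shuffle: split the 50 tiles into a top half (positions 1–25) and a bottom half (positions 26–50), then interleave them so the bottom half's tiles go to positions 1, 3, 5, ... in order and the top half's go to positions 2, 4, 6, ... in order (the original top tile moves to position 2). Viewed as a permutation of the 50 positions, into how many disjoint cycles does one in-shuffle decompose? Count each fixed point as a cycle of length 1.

7

Trace each unvisited position around until it returns:
(1 2 4 8 16 32 13 26) (3 6 12 24 48 45 39 27) (5 10 20 40 29 7 14 28) (9 18 36 21 42 33 15 30) (11 22 44 37 23 46 41 31) (17 34) (19 38 25 50 49 47 43 35)
7 cycles in total.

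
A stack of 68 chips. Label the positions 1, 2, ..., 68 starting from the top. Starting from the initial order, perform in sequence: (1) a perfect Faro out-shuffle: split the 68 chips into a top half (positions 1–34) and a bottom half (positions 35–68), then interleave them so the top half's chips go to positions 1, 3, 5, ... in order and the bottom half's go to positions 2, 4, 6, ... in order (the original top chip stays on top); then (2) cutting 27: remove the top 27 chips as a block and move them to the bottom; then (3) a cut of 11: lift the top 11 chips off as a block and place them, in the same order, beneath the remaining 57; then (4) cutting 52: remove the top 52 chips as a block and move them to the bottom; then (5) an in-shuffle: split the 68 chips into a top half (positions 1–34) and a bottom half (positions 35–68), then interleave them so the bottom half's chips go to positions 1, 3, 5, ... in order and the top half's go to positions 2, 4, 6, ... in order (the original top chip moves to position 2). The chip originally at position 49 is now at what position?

16

Track the chip from position 49 forward through each operation:
  after op 1 (out-shuffle): 49 → 30
  after op 2 (cut 27): 30 → 3
  after op 3 (cut 11): 3 → 60
  after op 4 (cut 52): 60 → 8
  after op 5 (in-shuffle): 8 → 16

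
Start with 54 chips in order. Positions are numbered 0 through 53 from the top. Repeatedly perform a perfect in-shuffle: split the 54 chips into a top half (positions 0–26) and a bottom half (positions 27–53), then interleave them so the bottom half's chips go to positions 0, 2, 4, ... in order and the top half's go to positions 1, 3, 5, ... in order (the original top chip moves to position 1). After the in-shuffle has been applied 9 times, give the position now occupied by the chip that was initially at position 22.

5

Track the chip's position through each in-shuffle:
22 → 45 → 36 → 18 → 37 → 20 → 41 → 28 → 2 → 5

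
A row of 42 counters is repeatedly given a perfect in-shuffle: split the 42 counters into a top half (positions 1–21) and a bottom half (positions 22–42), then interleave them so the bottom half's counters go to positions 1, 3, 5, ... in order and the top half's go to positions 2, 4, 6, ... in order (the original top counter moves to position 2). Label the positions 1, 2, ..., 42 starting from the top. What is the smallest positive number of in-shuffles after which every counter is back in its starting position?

The in-shuffle permutes the 42 positions with cycle lengths [14, 14, 14].
Every counter is home exactly when every cycle has completed a whole number of laps, i.e. after lcm(14) = 14 in-shuffles.

14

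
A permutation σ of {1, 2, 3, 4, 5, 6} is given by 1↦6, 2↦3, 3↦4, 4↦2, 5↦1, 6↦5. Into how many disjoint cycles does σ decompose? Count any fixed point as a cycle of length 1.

2

Cycle decomposition: (1 6 5) (2 3 4).
2 cycles.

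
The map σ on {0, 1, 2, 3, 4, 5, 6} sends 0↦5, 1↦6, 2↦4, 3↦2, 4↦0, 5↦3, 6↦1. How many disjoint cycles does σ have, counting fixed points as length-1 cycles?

2

Cycle decomposition: (0 5 3 2 4) (1 6).
2 cycles.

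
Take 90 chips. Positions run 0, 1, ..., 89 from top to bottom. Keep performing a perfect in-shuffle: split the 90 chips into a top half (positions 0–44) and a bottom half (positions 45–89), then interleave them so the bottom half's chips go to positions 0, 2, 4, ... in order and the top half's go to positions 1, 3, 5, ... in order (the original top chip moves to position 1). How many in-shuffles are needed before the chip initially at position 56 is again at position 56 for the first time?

Follow position 56 under repeated in-shuffles:
56 → 22 → 45 → 0 → 1 → 3 → 7 → 15 → 31 → 63 → 36 → 73 → 56
It first returns after 12 in-shuffles.

12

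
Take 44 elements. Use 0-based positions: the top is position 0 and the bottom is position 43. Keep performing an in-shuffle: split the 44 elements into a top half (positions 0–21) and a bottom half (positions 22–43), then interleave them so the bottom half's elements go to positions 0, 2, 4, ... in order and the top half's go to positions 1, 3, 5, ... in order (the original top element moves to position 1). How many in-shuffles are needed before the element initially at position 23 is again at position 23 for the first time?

4

Follow position 23 under repeated in-shuffles:
23 → 2 → 5 → 11 → 23
It first returns after 4 in-shuffles.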